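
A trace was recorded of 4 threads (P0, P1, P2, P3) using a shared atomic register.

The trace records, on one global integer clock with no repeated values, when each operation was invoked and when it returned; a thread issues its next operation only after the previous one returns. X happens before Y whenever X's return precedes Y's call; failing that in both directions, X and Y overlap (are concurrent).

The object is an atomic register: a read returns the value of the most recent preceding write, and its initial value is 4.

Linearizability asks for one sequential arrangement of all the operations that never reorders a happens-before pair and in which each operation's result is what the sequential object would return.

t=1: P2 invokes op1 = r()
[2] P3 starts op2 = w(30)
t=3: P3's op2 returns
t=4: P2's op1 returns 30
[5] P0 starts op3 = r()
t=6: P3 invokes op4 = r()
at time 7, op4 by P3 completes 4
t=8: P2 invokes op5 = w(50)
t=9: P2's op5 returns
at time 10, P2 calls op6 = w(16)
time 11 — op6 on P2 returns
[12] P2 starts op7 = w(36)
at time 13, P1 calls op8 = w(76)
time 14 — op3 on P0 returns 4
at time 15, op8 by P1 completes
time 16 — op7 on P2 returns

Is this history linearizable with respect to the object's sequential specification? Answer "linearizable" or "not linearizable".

not linearizable

through event 6 a valid linearization exists; event 7 (op4 responding at time 7) ends that
all 2 real-time-respecting orders fail — 3 completed atomic register operations, no legal replay
no completion choice of the 1 pending operation (op3) rescues it — every subset was tried
one such order, op1, op2, op4 (pending dropped), breaks at step 1 where op1 r() → 30 is illegal
one such order, op2, op1, op4 (pending dropped), breaks at step 3 where op4 r() → 4 is illegal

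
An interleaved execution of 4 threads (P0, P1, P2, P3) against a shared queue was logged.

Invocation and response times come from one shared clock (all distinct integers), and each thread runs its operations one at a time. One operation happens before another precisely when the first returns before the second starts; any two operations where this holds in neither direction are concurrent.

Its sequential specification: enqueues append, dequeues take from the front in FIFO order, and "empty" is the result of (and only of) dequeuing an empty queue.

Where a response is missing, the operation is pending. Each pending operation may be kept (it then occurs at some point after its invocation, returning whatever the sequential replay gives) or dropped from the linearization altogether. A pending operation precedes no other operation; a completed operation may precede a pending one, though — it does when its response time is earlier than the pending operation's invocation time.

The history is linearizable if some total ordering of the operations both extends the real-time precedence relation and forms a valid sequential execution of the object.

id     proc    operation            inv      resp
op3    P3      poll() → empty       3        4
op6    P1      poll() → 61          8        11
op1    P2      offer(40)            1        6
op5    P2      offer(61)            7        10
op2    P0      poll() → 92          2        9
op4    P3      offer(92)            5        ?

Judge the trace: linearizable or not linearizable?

prefix check: 1..10 passes, 1..11 fails once op6's time-11 response joins
5 completed operations, 20 real-time-consistent orders — every queue replay fails
no escape via the 1 pending operation (op4): every completion choice fails
one such order, op1, op2, op3, op5, op6 (pending dropped), breaks at step 2 where op2 poll() → 92 is illegal
one such order, op1, op2, op3, op6, op5 (pending dropped), breaks at step 2 where op2 poll() → 92 is illegal

not linearizable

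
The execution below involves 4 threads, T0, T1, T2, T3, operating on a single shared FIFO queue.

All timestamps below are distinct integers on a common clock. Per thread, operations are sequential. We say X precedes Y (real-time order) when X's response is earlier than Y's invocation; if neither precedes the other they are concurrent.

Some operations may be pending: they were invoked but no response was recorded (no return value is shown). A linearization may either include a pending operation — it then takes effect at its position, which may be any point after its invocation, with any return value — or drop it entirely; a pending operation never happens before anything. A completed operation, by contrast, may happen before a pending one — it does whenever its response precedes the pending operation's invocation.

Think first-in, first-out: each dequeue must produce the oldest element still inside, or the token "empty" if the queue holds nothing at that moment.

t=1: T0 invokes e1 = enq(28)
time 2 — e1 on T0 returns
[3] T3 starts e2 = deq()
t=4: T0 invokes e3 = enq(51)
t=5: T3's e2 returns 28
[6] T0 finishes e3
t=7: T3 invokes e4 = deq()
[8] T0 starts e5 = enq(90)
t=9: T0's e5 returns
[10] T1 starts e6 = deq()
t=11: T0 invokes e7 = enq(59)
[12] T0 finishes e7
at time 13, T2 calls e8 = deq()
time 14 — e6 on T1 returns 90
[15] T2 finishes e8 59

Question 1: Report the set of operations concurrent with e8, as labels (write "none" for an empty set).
concurrent with e8 ([13,15]): every op whose interval crosses 13..15
e1 [1,2]: before
e2 [3,5]: before
e3 [4,6]: before
e4 [7,…): concurrent
e5 [8,9]: before
e6 [10,14]: concurrent
e7 [11,12]: before

e4, e6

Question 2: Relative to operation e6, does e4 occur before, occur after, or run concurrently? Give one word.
e4 spans [7,…), e6 spans [10,14]
the intervals overlap in both directions

concurrent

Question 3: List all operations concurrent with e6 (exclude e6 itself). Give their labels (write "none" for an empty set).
e6 spans [10,14]: anything still running between times 10 and 14 counts as concurrent
e1 [1,2]: before
e2 [3,5]: before
e3 [4,6]: before
e4 [7,…): concurrent
e5 [8,9]: before
e7 [11,12]: concurrent
e8 [13,15]: concurrent

e4, e7, e8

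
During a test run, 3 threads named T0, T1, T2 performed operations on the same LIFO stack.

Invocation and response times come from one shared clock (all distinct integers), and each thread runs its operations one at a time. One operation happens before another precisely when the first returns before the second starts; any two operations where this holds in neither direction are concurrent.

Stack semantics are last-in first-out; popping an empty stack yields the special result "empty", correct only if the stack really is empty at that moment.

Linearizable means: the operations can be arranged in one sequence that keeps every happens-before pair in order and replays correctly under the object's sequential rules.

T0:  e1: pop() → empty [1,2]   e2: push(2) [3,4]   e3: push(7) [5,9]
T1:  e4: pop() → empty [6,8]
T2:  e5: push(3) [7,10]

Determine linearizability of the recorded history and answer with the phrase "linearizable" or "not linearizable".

cut after 7 events: linearizable; cut after 8 events (e4 responds, time 8): not linearizable
the sole real-time-consistent order of 3 completed operations fails the LIFO stack replay
every completion of the 2 pending operations (e3, e5) was checked; none linearizes
take e1, e2, e4 (pending dropped): step 3 already fails, because e4 pop() → empty cannot occur there

not linearizable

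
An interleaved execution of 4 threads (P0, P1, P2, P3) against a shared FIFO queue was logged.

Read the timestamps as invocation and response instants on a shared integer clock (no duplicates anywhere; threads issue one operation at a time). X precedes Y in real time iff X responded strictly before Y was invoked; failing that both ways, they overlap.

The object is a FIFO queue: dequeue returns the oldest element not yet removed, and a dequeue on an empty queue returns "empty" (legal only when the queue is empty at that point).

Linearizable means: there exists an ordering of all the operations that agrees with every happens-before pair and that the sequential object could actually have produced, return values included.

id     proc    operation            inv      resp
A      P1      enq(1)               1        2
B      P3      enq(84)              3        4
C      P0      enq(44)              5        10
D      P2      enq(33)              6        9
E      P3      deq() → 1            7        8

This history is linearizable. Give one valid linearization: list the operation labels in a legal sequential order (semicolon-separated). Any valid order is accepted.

A; B; C; D; E

after step 1 (A enq(1)): queue <1>
after step 2 (B enq(84)): queue <1,84>
after step 3 (C enq(44)): queue <1,84,44>
after step 4 (D enq(33)): queue <1,84,44,33>
after step 5 (E deq() → 1): queue <84,44,33>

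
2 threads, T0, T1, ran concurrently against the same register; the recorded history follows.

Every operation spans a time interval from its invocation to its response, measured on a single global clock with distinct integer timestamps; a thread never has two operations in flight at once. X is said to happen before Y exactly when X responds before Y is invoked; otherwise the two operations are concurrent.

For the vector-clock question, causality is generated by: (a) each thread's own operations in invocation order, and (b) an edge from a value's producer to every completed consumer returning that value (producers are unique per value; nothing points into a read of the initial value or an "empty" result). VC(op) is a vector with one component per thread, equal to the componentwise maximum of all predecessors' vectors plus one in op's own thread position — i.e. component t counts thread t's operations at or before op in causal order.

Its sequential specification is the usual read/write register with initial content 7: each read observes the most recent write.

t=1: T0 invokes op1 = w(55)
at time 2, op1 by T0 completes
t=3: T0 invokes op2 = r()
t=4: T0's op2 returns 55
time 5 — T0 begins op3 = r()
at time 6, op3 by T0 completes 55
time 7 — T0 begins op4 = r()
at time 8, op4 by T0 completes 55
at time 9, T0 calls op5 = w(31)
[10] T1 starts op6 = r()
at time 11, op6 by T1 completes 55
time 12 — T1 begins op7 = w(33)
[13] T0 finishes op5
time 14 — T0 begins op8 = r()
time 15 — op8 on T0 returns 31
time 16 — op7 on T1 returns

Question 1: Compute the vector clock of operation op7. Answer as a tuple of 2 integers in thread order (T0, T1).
(1, 2)

invoked at 1, op1 has no predecessors; its own T0 bump gives (1, 0)
merge at op6 (invoked 10): VC(op1)=(1, 0), own-thread bump on T1 → (1, 1)
merge at op2 (invoked 3): VC(op1)=(1, 0), own-thread bump on T0 → (2, 0)
merge at op7 (invoked 12): VC(op6)=(1, 1), own-thread bump on T1 → (1, 2)
merge at op3 (invoked 5): VC(op1)=(1, 0), VC(op2)=(2, 0), own-thread bump on T0 → (3, 0)
merge at op4 (invoked 7): VC(op1)=(1, 0), VC(op3)=(3, 0), own-thread bump on T0 → (4, 0)
merge at op5 (invoked 9): VC(op4)=(4, 0), own-thread bump on T0 → (5, 0)
merge at op8 (invoked 14): VC(op5)=(5, 0), own-thread bump on T0 → (6, 0)
target: VC(op7) = (1, 2)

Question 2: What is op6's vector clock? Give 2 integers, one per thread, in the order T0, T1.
(1, 1)

root op op1, invoked 1: fresh clock plus T0's own tick → (1, 0)
from VC(op1)=(1, 0), op6 (invoked 10) maxes components and bumps T1 → (1, 1)
from VC(op1)=(1, 0), op2 (invoked 3) maxes components and bumps T0 → (2, 0)
from VC(op6)=(1, 1), op7 (invoked 12) maxes components and bumps T1 → (1, 2)
from VC(op1)=(1, 0), VC(op2)=(2, 0), op3 (invoked 5) maxes components and bumps T0 → (3, 0)
from VC(op1)=(1, 0), VC(op3)=(3, 0), op4 (invoked 7) maxes components and bumps T0 → (4, 0)
from VC(op4)=(4, 0), op5 (invoked 9) maxes components and bumps T0 → (5, 0)
from VC(op5)=(5, 0), op8 (invoked 14) maxes components and bumps T0 → (6, 0)
target: VC(op6) = (1, 1)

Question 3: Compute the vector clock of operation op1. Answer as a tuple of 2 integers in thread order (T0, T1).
(1, 0)

op1 (invocation 1): nothing precedes it; T0's component alone gives (1, 0)
invoked at 10, op6 merges VC(op1)=(1, 0) and bumps T1's slot → (1, 1)
invoked at 3, op2 merges VC(op1)=(1, 0) and bumps T0's slot → (2, 0)
invoked at 12, op7 merges VC(op6)=(1, 1) and bumps T1's slot → (1, 2)
invoked at 5, op3 merges VC(op1)=(1, 0), VC(op2)=(2, 0) and bumps T0's slot → (3, 0)
invoked at 7, op4 merges VC(op1)=(1, 0), VC(op3)=(3, 0) and bumps T0's slot → (4, 0)
invoked at 9, op5 merges VC(op4)=(4, 0) and bumps T0's slot → (5, 0)
invoked at 14, op8 merges VC(op5)=(5, 0) and bumps T0's slot → (6, 0)
target: VC(op1) = (1, 0)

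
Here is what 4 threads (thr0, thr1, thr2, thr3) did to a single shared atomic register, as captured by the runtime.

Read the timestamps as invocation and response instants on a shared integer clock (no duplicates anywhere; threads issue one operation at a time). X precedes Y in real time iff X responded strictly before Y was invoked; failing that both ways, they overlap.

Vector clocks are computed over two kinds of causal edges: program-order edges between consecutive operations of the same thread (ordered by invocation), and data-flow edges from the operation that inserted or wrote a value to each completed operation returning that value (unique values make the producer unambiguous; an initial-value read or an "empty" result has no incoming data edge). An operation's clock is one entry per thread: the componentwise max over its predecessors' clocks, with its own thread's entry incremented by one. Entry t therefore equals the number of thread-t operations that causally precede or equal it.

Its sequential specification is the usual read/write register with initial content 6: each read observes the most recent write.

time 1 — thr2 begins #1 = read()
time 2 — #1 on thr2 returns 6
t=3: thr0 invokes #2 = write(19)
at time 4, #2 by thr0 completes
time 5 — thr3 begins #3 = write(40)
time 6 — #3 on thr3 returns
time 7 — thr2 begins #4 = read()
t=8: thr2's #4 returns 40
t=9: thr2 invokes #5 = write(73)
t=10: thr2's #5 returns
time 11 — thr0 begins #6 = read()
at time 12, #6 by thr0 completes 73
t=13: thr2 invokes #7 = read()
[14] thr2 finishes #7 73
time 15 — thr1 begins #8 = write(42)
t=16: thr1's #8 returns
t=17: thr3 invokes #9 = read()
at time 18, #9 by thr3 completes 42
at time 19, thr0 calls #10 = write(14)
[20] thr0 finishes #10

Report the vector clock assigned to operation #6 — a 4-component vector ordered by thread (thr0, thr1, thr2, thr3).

VC(#3, invoked at 5): no causal predecessors; +1 on thr3 → (0, 0, 0, 1)
VC(#1, invoked at 1): no causal predecessors; +1 on thr2 → (0, 0, 1, 0)
VC(#8, invoked at 15): no causal predecessors; +1 on thr1 → (0, 1, 0, 0)
VC(#2, invoked at 3): no causal predecessors; +1 on thr0 → (1, 0, 0, 0)
#4 (invocation 7): componentwise max over VC(#1)=(0, 0, 1, 0), VC(#3)=(0, 0, 0, 1), +1 at thr2, giving (0, 0, 2, 1)
#9 (invocation 17): componentwise max over VC(#3)=(0, 0, 0, 1), VC(#8)=(0, 1, 0, 0), +1 at thr3, giving (0, 1, 0, 2)
#5 (invocation 9): componentwise max over VC(#4)=(0, 0, 2, 1), +1 at thr2, giving (0, 0, 3, 1)
#7 (invocation 13): componentwise max over VC(#5)=(0, 0, 3, 1), +1 at thr2, giving (0, 0, 4, 1)
#6 (invocation 11): componentwise max over VC(#2)=(1, 0, 0, 0), VC(#5)=(0, 0, 3, 1), +1 at thr0, giving (2, 0, 3, 1)
#10 (invocation 19): componentwise max over VC(#6)=(2, 0, 3, 1), +1 at thr0, giving (3, 0, 3, 1)
target: VC(#6) = (2, 0, 3, 1)

(2, 0, 3, 1)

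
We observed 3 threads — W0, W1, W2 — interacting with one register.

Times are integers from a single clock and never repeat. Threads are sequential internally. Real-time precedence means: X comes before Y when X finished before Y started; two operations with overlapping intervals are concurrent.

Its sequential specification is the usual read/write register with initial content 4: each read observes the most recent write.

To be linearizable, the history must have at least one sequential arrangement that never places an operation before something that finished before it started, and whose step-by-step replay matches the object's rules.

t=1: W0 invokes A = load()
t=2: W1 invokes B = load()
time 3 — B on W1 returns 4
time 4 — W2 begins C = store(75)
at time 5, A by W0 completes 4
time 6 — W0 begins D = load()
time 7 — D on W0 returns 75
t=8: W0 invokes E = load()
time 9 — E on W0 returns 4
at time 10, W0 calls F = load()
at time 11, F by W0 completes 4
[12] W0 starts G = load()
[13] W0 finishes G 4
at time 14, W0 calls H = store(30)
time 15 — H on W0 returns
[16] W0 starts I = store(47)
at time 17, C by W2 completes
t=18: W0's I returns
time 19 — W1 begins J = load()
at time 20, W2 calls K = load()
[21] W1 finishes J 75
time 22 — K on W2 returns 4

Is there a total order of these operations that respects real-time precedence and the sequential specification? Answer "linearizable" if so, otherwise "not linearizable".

not linearizable

prefix check: 1..8 passes, 1..9 fails once E's time-9 response joins
all 2 real-time-respecting orders fail — 4 completed register operations, no legal replay
include/drop combinations of the 1 pending operation (C) were all tried; none helps
take A, B, D, E (pending dropped): step 3 already fails, because D load() → 75 cannot occur there
take B, A, D, E (pending dropped): step 3 already fails, because D load() → 75 cannot occur there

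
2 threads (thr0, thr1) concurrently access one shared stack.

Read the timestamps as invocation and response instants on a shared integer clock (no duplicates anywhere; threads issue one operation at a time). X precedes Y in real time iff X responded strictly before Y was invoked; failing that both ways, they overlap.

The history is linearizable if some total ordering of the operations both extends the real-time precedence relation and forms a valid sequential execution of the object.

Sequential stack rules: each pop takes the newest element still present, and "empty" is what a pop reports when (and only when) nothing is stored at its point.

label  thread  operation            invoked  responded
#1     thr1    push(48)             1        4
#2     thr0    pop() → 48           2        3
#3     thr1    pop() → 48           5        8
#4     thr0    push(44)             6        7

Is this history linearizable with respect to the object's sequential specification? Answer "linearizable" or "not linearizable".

not linearizable

through event 7 a valid linearization exists; event 8 (#3 responding at time 8) ends that
no legal order exists: 4 real-time-consistent candidates over 4 completed stack operations, all rejected
e.g. #1, #2, #3, #4: illegal at step 3, since #3 pop() → 48 cannot apply there
e.g. #1, #2, #4, #3: illegal at step 4, since #3 pop() → 48 cannot apply there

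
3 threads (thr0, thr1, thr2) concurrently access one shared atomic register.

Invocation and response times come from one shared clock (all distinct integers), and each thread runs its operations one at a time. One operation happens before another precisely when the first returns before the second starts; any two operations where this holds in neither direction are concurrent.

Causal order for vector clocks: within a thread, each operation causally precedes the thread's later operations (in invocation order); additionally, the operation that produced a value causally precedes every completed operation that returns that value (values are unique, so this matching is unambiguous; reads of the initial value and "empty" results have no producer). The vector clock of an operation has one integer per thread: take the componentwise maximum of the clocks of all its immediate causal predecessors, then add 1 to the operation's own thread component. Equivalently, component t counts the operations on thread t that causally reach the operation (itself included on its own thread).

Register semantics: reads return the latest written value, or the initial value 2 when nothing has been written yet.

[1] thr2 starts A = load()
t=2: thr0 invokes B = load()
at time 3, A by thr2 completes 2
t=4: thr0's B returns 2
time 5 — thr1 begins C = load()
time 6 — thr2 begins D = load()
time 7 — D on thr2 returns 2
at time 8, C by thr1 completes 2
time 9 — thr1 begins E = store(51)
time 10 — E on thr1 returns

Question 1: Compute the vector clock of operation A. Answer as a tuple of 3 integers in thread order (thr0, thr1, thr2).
VC(A, invoked at 1): no causal predecessors; +1 on thr2 → (0, 0, 1)
VC(C, invoked at 5): no causal predecessors; +1 on thr1 → (0, 1, 0)
VC(B, invoked at 2): no causal predecessors; +1 on thr0 → (1, 0, 0)
VC(D, invoked at 6): max of VC(A)=(0, 0, 1), then +1 on thread thr2 → (0, 0, 2)
VC(E, invoked at 9): max of VC(C)=(0, 1, 0), then +1 on thread thr1 → (0, 2, 0)
target: VC(A) = (0, 0, 1)

(0, 0, 1)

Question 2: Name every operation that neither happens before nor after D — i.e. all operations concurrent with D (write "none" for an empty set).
D runs from 6 to 7; window-overlapping ops are concurrent
A [1,3]: before
B [2,4]: before
C [5,8]: concurrent
E [9,10]: after

C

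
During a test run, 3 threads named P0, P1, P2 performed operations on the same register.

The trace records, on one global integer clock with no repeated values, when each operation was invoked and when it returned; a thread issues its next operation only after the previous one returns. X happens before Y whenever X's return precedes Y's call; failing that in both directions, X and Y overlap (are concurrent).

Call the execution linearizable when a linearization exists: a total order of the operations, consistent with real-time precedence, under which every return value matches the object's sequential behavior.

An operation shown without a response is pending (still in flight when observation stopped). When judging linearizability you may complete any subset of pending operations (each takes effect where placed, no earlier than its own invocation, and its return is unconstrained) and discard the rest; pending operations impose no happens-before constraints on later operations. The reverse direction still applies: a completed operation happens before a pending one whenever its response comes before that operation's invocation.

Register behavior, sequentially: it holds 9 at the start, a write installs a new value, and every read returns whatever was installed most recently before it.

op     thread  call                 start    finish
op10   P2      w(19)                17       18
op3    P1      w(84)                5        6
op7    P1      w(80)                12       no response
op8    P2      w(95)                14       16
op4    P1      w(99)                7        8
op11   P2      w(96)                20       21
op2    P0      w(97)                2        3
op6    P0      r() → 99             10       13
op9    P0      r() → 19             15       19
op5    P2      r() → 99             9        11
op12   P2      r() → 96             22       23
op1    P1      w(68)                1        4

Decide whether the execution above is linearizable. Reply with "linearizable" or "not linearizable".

witness order: op1, op2, op3, op4, op5, op6, op7, op8, op10, op9, op11, op12
step 1: op1 w(68) — value 68
step 2: op2 w(97) — value 97
step 3: op3 w(84) — value 84
step 4: op4 w(99) — value 99
step 5: op5 r() → 99 — value 99
step 6: op6 r() → 99 — value 99
step 7: op7 w(80) (pending, included) — value 80
step 8: op8 w(95) — value 95
step 9: op10 w(19) — value 19
step 10: op9 r() → 19 — value 19
step 11: op11 w(96) — value 96
step 12: op12 r() → 96 — value 96

linearizable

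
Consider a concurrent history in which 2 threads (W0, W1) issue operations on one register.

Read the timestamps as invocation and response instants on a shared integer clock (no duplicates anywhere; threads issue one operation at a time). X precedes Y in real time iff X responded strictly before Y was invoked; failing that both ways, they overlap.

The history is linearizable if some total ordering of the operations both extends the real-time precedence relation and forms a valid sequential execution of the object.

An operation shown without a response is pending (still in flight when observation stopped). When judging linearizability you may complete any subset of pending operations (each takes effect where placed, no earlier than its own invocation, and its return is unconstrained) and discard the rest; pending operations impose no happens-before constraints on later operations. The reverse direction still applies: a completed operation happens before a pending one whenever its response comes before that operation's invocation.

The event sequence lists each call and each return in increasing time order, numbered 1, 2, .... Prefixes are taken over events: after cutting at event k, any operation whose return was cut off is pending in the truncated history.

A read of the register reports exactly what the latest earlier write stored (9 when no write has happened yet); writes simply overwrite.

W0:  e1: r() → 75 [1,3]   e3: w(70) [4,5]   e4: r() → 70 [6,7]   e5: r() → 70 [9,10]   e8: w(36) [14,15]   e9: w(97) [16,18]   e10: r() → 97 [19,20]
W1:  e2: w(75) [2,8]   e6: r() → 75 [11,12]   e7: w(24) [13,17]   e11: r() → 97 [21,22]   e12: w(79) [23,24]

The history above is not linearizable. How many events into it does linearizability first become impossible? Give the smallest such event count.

events 1..11 are linearizable, e.g. via e2, e1, e3, e4, e5:
step 1: e2 w(75) — value 75
step 2: e1 r() → 75 — value 75
step 3: e3 w(70) — value 70
step 4: e4 r() → 70 — value 70
step 5: e5 r() → 70 — value 70
adding event 12 (e6 responds at 12) leaves no legal real-time order
one such order, e1, e2, e3, e4, e5, e6, breaks at step 1 where e1 r() → 75 is illegal
one such order, e1, e3, e2, e4, e5, e6, breaks at step 1 where e1 r() → 75 is illegal

12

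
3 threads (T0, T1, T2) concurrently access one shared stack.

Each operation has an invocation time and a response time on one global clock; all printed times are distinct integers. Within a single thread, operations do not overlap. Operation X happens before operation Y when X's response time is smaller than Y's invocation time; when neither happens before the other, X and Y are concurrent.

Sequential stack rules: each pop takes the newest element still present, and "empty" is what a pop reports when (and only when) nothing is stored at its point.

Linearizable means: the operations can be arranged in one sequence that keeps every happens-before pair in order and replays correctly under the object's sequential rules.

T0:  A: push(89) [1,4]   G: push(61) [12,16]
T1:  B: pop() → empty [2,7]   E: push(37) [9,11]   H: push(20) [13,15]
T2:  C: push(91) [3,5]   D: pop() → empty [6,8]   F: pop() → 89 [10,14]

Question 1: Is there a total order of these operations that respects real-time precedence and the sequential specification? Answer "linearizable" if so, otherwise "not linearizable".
not linearizable

through event 7 a valid linearization exists; event 8 (D responding at time 8) ends that
real-time-consistent orders of the 4 completed operations: 8 — all fail the stack replay
one such order, A, B, C, D, breaks at step 2 where B pop() → empty is illegal
one such order, A, C, B, D, breaks at step 3 where B pop() → empty is illegal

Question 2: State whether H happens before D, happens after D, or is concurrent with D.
after

H spans [13,15], D spans [6,8]
resp(D)=8 < inv(H)=13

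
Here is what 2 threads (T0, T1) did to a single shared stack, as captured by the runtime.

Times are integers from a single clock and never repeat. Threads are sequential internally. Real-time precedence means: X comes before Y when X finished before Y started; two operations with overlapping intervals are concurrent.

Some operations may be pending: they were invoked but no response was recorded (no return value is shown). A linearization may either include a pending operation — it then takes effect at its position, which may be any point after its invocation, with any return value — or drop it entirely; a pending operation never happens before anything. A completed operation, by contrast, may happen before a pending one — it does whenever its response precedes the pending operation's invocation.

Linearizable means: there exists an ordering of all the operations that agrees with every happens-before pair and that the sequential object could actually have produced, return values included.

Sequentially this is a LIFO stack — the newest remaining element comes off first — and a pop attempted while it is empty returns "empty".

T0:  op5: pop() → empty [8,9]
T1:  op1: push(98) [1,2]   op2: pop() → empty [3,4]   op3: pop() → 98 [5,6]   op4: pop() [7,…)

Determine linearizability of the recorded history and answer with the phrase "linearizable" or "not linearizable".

not linearizable

the violation lands at event 4, op2's response at time 4: events 1..3 linearize, events 1..4 do not
the sole real-time-consistent order of 2 completed operations fails the stack replay
sample order op1, op2 stalls at step 2 — op2 pop() → empty has no legal effect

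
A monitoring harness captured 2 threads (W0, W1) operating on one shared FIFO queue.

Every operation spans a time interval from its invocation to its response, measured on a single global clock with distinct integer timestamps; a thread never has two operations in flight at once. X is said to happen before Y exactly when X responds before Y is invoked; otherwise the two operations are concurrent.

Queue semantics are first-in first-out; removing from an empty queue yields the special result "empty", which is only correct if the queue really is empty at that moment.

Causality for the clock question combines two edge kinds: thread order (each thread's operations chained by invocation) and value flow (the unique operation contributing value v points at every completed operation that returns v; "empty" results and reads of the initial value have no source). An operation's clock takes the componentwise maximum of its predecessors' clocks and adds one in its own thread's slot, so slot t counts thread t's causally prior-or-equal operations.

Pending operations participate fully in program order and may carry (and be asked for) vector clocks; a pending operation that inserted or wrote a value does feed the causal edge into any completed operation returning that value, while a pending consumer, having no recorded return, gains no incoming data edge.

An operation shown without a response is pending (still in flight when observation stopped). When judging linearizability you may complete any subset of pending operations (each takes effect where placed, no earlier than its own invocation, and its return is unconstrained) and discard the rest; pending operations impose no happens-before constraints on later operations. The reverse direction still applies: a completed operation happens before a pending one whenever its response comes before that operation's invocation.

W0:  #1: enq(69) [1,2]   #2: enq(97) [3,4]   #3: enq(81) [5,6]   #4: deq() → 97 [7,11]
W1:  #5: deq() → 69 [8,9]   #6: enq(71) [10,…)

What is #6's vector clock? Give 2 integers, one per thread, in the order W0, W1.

(1, 2)

VC(#1, invoked at 1): no causal predecessors; +1 on W0 → (1, 0)
invoked at 8, #5 merges VC(#1)=(1, 0) and bumps W1's slot → (1, 1)
invoked at 3, #2 merges VC(#1)=(1, 0) and bumps W0's slot → (2, 0)
invoked at 10, #6 merges VC(#5)=(1, 1) and bumps W1's slot → (1, 2)
invoked at 5, #3 merges VC(#2)=(2, 0) and bumps W0's slot → (3, 0)
invoked at 7, #4 merges VC(#2)=(2, 0), VC(#3)=(3, 0) and bumps W0's slot → (4, 0)
target: VC(#6) = (1, 2)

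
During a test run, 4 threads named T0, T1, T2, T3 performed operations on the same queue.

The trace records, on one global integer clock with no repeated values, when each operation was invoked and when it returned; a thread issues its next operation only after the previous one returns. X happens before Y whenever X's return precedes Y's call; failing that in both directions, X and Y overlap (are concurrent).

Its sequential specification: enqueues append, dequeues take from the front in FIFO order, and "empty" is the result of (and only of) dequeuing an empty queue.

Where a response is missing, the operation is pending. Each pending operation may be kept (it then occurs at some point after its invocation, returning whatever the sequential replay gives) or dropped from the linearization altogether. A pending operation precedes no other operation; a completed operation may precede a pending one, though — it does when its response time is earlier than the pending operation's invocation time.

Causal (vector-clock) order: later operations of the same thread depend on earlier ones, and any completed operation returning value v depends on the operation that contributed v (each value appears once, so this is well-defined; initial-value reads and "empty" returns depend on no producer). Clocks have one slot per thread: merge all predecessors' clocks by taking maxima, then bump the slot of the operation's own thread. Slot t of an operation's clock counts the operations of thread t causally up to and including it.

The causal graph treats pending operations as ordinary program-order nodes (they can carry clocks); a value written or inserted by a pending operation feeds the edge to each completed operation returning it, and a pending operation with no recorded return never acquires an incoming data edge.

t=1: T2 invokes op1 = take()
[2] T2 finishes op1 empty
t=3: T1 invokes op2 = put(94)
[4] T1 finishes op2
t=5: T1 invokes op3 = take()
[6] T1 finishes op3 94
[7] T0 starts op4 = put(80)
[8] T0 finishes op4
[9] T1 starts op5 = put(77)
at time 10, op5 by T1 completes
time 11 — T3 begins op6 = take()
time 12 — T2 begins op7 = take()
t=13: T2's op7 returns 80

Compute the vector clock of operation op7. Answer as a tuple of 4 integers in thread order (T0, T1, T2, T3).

(1, 0, 2, 0)

op6, invoked 11, has no incoming edges; only T3's bump applies → (0, 0, 0, 1)
op1, invoked 1, has no incoming edges; only T2's bump applies → (0, 0, 1, 0)
op2, invoked 3, has no incoming edges; only T1's bump applies → (0, 1, 0, 0)
op4, invoked 7, has no incoming edges; only T0's bump applies → (1, 0, 0, 0)
op3 (invocation 5): componentwise max over VC(op2)=(0, 1, 0, 0), +1 at T1, giving (0, 2, 0, 0)
op5 (invocation 9): componentwise max over VC(op3)=(0, 2, 0, 0), +1 at T1, giving (0, 3, 0, 0)
op7 (invocation 12): componentwise max over VC(op1)=(0, 0, 1, 0), VC(op4)=(1, 0, 0, 0), +1 at T2, giving (1, 0, 2, 0)
target: VC(op7) = (1, 0, 2, 0)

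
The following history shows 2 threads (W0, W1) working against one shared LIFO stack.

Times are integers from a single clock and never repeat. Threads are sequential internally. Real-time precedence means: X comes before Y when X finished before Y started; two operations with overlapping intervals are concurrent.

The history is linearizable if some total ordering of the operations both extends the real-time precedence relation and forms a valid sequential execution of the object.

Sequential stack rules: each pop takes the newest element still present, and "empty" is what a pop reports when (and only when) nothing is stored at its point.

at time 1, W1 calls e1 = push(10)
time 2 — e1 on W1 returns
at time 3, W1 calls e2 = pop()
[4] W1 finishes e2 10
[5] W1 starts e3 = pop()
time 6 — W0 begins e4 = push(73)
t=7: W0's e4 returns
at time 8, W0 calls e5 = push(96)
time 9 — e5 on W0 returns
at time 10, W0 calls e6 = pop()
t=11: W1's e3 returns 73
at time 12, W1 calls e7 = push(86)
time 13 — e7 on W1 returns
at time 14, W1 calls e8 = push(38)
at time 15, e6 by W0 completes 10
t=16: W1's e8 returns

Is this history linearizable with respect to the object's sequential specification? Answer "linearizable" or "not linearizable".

cut after 14 events: linearizable; cut after 15 events (e6 responds, time 15): not linearizable
no legal order exists: 7 real-time-consistent candidates over 7 completed LIFO stack operations, all rejected
include/drop combinations of the 1 pending operation (e8) were all tried; none helps
take e1, e2, e3, e4, e5, e6, e7 (pending dropped): step 3 already fails, because e3 pop() → 73 cannot occur there
take e1, e2, e3, e4, e5, e7, e6 (pending dropped): step 3 already fails, because e3 pop() → 73 cannot occur there

not linearizable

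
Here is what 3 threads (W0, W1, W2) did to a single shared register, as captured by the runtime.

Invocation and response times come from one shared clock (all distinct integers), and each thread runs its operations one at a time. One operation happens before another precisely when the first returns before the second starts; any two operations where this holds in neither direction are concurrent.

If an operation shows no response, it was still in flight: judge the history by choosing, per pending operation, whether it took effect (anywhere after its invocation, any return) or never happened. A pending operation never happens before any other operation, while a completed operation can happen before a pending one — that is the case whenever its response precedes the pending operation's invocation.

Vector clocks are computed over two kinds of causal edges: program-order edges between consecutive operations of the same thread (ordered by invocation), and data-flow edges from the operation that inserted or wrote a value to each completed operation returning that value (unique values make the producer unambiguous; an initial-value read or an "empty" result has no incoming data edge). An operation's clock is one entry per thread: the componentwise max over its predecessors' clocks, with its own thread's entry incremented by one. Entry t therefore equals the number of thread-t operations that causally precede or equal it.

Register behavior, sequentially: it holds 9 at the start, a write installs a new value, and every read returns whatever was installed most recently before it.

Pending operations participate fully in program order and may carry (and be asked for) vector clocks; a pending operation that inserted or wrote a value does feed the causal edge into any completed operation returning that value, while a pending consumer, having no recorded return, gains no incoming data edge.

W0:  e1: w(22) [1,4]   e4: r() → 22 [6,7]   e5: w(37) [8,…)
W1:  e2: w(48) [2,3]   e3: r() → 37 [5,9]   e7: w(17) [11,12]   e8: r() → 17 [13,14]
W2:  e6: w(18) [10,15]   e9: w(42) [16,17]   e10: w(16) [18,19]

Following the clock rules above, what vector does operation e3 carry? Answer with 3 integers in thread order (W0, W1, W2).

root op e6, invoked 10: fresh clock plus W2's own tick → (0, 0, 1)
root op e2, invoked 2: fresh clock plus W1's own tick → (0, 1, 0)
root op e1, invoked 1: fresh clock plus W0's own tick → (1, 0, 0)
from VC(e6)=(0, 0, 1), e9 (invoked 16) maxes components and bumps W2 → (0, 0, 2)
from VC(e1)=(1, 0, 0), e4 (invoked 6) maxes components and bumps W0 → (2, 0, 0)
from VC(e9)=(0, 0, 2), e10 (invoked 18) maxes components and bumps W2 → (0, 0, 3)
from VC(e4)=(2, 0, 0), e5 (invoked 8) maxes components and bumps W0 → (3, 0, 0)
from VC(e2)=(0, 1, 0), VC(e5)=(3, 0, 0), e3 (invoked 5) maxes components and bumps W1 → (3, 2, 0)
from VC(e3)=(3, 2, 0), e7 (invoked 11) maxes components and bumps W1 → (3, 3, 0)
from VC(e7)=(3, 3, 0), e8 (invoked 13) maxes components and bumps W1 → (3, 4, 0)
target: VC(e3) = (3, 2, 0)

(3, 2, 0)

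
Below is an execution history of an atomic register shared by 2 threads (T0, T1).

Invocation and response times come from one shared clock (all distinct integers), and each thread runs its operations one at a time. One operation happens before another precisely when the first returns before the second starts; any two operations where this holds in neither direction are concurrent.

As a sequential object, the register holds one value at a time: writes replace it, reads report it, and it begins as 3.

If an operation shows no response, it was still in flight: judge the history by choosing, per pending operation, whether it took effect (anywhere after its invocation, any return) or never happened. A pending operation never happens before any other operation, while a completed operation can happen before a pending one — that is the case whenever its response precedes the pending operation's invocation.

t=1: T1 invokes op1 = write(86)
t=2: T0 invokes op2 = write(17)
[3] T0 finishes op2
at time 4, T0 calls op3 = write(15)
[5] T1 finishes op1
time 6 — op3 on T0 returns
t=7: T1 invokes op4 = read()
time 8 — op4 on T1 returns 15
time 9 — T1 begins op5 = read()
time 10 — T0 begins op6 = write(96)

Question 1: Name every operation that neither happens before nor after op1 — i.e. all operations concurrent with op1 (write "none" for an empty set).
Answer: op2, op3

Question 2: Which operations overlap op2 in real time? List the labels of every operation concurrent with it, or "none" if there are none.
Answer: op1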